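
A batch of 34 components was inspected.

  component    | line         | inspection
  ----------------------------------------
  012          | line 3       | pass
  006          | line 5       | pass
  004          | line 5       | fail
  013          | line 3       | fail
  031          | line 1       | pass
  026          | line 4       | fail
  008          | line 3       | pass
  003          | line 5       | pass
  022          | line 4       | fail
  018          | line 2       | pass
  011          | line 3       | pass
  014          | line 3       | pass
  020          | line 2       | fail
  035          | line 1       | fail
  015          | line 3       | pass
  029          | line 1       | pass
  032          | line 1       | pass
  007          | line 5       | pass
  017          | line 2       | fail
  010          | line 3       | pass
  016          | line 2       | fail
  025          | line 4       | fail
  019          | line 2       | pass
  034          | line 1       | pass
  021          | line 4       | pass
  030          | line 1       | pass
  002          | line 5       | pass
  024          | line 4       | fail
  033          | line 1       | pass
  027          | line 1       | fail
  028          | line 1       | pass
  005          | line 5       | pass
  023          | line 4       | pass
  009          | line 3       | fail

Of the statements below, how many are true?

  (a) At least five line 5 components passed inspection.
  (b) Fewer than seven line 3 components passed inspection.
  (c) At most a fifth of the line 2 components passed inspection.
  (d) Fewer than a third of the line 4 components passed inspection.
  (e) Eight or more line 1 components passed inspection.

(a) line 5: |A| = 6, |A ∩ B| = 5; needs |A ∩ B| ≥ 5 — true.
(b) line 3: |A| = 8, |A ∩ B| = 6; needs |A ∩ B| < 7 — true.
(c) line 2: |A| = 5, |A ∩ B| = 2; needs |A ∩ B| / |A| ≤ 1/5 — false.
(d) line 4: |A| = 6, |A ∩ B| = 2; needs |A ∩ B| / |A| < 1/3 — false.
(e) line 1: |A| = 9, |A ∩ B| = 7; needs |A ∩ B| ≥ 8 — false.

2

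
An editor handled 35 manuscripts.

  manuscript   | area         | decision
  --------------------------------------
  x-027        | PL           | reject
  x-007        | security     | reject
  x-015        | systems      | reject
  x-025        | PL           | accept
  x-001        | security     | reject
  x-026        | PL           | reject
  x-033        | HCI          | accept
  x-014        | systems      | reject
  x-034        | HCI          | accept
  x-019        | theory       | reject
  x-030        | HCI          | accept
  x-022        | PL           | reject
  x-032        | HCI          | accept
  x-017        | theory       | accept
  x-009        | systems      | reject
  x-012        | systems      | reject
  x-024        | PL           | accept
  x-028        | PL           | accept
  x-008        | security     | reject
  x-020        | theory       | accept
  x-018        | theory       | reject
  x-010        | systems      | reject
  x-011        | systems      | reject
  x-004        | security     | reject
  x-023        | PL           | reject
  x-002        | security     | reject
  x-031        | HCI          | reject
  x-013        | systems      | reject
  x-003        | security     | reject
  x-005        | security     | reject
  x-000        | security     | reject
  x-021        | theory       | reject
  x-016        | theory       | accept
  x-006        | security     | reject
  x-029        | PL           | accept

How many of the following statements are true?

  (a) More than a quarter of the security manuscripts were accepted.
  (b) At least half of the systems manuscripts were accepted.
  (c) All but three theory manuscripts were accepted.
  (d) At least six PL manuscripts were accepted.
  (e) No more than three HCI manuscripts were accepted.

(a) security: |A| = 9, |A ∩ B| = 0; needs |A ∩ B| / |A| > 1/4 — false.
(b) systems: |A| = 7, |A ∩ B| = 0; needs |A ∩ B| ≥ |A ∖ B| — false.
(c) theory: |A| = 6, |A ∩ B| = 3; needs |A ∖ B| = 3 — true.
(d) PL: |A| = 8, |A ∩ B| = 4; needs |A ∩ B| ≥ 6 — false.
(e) HCI: |A| = 5, |A ∩ B| = 4; needs |A ∩ B| ≤ 3 — false.

1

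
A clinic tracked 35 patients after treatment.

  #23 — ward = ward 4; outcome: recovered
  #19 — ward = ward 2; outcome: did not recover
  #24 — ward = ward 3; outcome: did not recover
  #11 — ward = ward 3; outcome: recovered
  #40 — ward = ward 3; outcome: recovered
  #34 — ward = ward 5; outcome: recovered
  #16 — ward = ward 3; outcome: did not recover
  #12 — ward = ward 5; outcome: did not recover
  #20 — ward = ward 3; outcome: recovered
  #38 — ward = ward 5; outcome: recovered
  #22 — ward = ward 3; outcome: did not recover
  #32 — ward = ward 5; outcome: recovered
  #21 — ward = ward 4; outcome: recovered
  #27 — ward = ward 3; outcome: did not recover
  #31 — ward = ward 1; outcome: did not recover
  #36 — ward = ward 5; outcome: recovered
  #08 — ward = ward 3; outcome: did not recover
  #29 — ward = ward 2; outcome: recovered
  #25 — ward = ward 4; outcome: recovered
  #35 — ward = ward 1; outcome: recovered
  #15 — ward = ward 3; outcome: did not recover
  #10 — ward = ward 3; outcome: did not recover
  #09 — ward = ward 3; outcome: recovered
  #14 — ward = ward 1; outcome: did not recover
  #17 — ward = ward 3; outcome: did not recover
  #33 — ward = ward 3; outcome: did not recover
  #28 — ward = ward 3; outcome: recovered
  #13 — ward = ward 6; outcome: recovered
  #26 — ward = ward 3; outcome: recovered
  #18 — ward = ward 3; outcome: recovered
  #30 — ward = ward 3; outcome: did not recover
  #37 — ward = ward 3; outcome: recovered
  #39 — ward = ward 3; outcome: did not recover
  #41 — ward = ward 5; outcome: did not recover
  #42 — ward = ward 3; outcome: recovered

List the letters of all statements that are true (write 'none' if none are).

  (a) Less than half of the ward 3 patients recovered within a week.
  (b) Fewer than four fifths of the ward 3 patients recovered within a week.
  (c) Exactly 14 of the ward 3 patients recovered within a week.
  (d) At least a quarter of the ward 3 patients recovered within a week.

|A| = 20, |A ∩ B| = 9, |A ∖ B| = 11.
(a) |A ∩ B| < |A ∖ B|: holds.
(b) |A ∩ B| / |A| < 4/5: holds.
(c) |A ∩ B| = 14: fails.
(d) |A ∩ B| / |A| ≥ 1/4: holds.

(a), (b), (d)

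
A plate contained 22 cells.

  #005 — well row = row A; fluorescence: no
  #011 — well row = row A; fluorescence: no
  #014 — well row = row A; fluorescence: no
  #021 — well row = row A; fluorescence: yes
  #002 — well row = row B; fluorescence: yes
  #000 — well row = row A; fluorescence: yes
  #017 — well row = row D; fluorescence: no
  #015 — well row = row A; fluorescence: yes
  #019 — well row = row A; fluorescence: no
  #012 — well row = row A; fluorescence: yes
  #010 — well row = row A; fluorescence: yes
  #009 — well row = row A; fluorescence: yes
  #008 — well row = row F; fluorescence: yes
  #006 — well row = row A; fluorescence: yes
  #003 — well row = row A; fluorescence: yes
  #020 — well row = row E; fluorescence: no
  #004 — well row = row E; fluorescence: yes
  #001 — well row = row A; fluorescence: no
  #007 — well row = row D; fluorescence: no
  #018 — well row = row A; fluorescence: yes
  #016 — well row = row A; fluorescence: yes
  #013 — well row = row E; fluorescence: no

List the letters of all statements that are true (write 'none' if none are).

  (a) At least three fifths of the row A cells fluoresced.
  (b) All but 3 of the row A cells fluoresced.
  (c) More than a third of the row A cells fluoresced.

(a), (c)

|A| = 15, |A ∩ B| = 10, |A ∖ B| = 5.
(a) |A ∩ B| / |A| ≥ 3/5: holds.
(b) |A ∖ B| = 3: fails.
(c) |A ∩ B| / |A| > 1/3: holds.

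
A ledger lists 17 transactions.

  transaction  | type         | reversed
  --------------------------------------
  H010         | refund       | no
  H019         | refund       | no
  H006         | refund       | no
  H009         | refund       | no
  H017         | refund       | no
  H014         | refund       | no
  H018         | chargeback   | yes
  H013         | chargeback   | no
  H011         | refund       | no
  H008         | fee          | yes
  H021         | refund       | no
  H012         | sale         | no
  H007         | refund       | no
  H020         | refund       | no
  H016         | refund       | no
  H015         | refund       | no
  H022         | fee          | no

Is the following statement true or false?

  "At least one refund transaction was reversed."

False

Truth condition: A ∩ B ≠ ∅ (|A ∩ B| ≥ 1).
A (the restrictor) = {H010, H019, H006, H009, H017, H014, H011, H021, H007, H020, H016, H015}, |A| = 12.
A ∩ B = {}, so |A ∩ B| = 0.
So the statement is false.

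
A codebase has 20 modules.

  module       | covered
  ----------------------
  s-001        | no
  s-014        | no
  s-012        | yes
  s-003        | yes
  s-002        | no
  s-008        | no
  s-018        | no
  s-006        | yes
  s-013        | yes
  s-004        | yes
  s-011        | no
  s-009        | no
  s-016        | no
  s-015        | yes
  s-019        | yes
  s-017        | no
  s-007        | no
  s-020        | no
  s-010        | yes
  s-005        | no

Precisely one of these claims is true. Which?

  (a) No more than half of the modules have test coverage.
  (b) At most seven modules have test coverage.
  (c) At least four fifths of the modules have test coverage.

|A| = 20, |A ∩ B| = 8, |A ∖ B| = 12.
(a) requires |A ∩ B| ≤ |A ∖ B|: true.
(b) requires |A ∩ B| ≤ 7: false.
(c) requires |A ∩ B| / |A| ≥ 4/5: false.

(a)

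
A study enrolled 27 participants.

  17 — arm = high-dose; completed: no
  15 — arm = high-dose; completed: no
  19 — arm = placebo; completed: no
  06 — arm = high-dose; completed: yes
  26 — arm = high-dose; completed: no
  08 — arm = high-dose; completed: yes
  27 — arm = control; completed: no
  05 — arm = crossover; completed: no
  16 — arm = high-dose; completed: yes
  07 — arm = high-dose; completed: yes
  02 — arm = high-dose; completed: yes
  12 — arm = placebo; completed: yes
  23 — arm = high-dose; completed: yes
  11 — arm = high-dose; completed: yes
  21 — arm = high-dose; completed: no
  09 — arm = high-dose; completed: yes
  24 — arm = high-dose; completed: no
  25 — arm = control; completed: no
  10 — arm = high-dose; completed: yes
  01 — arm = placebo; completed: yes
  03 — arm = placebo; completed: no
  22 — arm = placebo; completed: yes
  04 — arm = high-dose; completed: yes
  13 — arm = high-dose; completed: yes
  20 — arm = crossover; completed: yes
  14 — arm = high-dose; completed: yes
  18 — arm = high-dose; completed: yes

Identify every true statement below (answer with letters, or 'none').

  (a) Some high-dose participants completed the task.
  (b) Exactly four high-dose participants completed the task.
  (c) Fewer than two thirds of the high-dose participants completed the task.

(a)

|A| = 18, |A ∩ B| = 13, |A ∖ B| = 5.
(a) A ∩ B ≠ ∅ (|A ∩ B| ≥ 1): holds.
(b) |A ∩ B| = 4: fails.
(c) |A ∩ B| / |A| < 2/3: fails.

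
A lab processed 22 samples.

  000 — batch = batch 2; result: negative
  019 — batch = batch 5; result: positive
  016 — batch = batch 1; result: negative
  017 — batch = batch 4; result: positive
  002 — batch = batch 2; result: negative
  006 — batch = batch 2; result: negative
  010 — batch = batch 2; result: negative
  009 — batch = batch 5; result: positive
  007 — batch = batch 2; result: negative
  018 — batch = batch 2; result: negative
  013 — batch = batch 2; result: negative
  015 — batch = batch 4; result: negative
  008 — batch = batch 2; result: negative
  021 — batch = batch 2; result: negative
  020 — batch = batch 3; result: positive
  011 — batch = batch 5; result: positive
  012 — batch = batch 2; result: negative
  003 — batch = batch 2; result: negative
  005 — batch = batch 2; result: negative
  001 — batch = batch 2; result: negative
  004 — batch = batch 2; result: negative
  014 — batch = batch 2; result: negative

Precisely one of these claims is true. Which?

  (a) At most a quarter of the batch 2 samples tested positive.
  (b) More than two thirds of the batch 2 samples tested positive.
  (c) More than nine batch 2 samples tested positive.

(a)

|A| = 15, |A ∩ B| = 0, |A ∖ B| = 15.
(a) requires |A ∩ B| / |A| ≤ 1/4: true.
(b) requires |A ∩ B| / |A| > 2/3: false.
(c) requires |A ∩ B| > 9: false.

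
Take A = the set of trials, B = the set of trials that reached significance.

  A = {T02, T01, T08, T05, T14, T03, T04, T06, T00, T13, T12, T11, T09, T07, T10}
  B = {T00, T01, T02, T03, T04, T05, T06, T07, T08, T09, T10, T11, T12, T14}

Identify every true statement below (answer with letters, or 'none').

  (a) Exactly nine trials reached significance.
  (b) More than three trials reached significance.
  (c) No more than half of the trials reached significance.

(b)

|A| = 15, |A ∩ B| = 14, |A ∖ B| = 1.
(a) |A ∩ B| = 9: fails.
(b) |A ∩ B| > 3: holds.
(c) |A ∩ B| ≤ |A ∖ B|: fails.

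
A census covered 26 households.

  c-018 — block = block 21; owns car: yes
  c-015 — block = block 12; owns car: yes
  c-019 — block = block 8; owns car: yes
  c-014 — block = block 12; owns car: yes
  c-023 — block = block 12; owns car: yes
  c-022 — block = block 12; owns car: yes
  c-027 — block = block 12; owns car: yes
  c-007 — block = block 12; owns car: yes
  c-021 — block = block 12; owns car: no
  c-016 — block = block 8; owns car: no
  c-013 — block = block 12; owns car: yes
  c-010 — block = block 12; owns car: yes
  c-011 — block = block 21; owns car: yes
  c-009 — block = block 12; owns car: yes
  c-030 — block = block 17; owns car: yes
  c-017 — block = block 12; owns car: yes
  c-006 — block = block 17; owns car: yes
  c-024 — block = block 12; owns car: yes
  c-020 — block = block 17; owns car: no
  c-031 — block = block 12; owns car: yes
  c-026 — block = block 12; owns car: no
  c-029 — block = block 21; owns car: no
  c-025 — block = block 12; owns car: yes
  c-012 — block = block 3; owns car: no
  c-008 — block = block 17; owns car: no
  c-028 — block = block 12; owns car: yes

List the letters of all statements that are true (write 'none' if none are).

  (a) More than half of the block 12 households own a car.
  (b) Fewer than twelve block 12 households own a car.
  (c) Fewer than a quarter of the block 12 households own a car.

|A| = 16, |A ∩ B| = 14, |A ∖ B| = 2.
(a) |A ∩ B| > |A ∖ B|: holds.
(b) |A ∩ B| < 12: fails.
(c) |A ∩ B| / |A| < 1/4: fails.

(a)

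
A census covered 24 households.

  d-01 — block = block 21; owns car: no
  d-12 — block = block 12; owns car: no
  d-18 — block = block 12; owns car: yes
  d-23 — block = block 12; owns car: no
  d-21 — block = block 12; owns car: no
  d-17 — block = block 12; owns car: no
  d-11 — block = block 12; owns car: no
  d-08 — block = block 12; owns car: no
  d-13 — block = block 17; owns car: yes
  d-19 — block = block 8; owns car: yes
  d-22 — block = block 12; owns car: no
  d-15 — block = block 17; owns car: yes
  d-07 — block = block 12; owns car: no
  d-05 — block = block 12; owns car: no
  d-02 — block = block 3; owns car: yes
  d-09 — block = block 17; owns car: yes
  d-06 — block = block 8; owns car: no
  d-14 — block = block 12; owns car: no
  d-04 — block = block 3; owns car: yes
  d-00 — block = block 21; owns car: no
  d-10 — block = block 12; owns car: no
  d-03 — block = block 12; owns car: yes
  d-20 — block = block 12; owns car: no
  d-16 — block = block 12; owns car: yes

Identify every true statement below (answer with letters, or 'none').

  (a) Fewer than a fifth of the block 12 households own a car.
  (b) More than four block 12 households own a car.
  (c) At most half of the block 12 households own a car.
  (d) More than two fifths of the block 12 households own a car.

(c)

|A| = 15, |A ∩ B| = 3, |A ∖ B| = 12.
(a) |A ∩ B| / |A| < 1/5: fails.
(b) |A ∩ B| > 4: fails.
(c) |A ∩ B| ≤ |A ∖ B|: holds.
(d) |A ∩ B| / |A| > 2/5: fails.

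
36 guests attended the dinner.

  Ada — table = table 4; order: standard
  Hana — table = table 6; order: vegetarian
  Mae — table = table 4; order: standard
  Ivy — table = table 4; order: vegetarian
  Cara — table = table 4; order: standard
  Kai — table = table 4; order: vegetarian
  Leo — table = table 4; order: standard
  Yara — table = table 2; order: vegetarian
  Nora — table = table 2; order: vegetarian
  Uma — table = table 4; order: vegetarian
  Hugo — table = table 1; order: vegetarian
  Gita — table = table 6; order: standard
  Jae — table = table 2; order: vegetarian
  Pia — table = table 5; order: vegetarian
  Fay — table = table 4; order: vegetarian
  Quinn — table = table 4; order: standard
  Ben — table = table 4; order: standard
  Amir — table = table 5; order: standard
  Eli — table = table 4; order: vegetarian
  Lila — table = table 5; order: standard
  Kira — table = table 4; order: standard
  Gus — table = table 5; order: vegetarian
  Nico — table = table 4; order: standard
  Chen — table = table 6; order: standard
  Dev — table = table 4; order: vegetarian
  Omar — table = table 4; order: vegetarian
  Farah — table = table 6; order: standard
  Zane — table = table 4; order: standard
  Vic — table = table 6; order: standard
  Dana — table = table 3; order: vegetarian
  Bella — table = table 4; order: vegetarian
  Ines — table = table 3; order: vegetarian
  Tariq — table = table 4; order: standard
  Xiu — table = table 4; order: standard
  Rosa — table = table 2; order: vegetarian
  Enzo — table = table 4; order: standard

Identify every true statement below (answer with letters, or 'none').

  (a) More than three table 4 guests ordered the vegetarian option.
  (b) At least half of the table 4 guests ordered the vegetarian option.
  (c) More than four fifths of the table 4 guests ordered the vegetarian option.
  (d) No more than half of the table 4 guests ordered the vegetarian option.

|A| = 20, |A ∩ B| = 8, |A ∖ B| = 12.
(a) |A ∩ B| > 3: holds.
(b) |A ∩ B| ≥ |A ∖ B|: fails.
(c) |A ∩ B| / |A| > 4/5: fails.
(d) |A ∩ B| ≤ |A ∖ B|: holds.

(a), (d)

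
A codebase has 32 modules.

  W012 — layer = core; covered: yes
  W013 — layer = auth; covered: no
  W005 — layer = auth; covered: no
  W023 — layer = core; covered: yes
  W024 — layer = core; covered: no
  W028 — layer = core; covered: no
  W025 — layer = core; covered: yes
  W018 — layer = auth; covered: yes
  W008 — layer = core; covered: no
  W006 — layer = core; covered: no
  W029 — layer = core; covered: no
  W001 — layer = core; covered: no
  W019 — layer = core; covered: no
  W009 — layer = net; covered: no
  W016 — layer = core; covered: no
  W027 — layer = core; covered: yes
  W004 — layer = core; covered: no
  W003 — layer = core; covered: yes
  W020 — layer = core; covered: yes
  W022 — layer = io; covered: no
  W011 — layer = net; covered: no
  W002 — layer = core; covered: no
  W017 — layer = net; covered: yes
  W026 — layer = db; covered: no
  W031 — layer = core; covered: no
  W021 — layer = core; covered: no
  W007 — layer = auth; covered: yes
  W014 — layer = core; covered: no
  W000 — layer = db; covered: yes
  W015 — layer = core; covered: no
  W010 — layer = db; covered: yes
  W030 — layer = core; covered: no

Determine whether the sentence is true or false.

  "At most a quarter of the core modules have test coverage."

'At most a quarter of the core modules have test coverage' holds iff |A ∩ B| / |A| ≤ 1/4.
|A| = 21, |A ∩ B| = 6, |A ∖ B| = 15.
|A ∩ B|/|A| = 6/21, so the statement is false.

False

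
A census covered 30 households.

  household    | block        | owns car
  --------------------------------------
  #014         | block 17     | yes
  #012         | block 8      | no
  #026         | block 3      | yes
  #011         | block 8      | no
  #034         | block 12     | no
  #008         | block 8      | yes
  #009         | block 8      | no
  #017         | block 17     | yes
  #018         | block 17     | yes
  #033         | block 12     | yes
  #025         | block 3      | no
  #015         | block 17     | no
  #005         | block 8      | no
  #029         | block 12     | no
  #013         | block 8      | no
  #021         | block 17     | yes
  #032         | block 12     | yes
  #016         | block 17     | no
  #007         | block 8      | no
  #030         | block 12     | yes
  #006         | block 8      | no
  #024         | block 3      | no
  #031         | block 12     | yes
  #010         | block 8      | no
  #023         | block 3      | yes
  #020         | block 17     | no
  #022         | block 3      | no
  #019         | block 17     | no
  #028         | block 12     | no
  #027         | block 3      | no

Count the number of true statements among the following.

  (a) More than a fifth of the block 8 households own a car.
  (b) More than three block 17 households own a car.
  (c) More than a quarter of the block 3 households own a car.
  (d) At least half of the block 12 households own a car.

3

(a) block 8: |A| = 9, |A ∩ B| = 1; needs |A ∩ B| / |A| > 1/5 — false.
(b) block 17: |A| = 8, |A ∩ B| = 4; needs |A ∩ B| > 3 — true.
(c) block 3: |A| = 6, |A ∩ B| = 2; needs |A ∩ B| / |A| > 1/4 — true.
(d) block 12: |A| = 7, |A ∩ B| = 4; needs |A ∩ B| ≥ |A ∖ B| — true.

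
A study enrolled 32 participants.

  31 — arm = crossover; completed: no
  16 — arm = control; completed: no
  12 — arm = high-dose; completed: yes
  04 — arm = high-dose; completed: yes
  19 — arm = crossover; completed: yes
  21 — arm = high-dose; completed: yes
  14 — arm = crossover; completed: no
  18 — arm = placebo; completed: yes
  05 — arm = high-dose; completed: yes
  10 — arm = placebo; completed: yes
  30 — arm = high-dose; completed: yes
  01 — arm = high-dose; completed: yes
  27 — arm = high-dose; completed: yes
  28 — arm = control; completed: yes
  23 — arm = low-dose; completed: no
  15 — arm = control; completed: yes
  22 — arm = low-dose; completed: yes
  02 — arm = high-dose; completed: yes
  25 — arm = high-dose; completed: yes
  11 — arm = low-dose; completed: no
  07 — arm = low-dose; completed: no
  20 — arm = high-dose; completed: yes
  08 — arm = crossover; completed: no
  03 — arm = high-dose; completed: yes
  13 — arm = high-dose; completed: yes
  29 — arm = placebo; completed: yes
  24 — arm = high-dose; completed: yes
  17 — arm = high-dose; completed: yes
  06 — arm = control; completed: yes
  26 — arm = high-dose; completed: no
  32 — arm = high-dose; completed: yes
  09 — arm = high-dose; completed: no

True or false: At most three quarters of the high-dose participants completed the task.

False

'At most three quarters of the high-dose participants completed the task' holds iff |A ∩ B| / |A| ≤ 3/4.
|A| = 17, |A ∩ B| = 15, |A ∖ B| = 2.
|A ∩ B|/|A| = 15/17, so the statement is false.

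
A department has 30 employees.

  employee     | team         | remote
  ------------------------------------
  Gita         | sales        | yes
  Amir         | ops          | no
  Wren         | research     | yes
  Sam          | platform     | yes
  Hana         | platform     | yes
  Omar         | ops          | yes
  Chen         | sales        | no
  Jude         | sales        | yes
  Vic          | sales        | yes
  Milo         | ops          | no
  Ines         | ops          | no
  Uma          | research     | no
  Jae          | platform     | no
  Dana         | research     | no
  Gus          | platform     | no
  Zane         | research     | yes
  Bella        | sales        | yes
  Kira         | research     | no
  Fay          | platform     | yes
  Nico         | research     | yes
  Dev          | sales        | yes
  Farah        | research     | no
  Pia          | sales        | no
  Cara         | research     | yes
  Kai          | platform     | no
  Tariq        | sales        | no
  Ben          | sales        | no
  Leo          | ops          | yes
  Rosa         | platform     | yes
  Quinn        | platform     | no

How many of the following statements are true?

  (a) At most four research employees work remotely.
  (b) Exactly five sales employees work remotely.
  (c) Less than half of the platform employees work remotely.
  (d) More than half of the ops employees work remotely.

2

(a) research: |A| = 8, |A ∩ B| = 4; needs |A ∩ B| ≤ 4 — true.
(b) sales: |A| = 9, |A ∩ B| = 5; needs |A ∩ B| = 5 — true.
(c) platform: |A| = 8, |A ∩ B| = 4; needs |A ∩ B| < |A ∖ B| — false.
(d) ops: |A| = 5, |A ∩ B| = 2; needs |A ∩ B| > |A ∖ B| — false.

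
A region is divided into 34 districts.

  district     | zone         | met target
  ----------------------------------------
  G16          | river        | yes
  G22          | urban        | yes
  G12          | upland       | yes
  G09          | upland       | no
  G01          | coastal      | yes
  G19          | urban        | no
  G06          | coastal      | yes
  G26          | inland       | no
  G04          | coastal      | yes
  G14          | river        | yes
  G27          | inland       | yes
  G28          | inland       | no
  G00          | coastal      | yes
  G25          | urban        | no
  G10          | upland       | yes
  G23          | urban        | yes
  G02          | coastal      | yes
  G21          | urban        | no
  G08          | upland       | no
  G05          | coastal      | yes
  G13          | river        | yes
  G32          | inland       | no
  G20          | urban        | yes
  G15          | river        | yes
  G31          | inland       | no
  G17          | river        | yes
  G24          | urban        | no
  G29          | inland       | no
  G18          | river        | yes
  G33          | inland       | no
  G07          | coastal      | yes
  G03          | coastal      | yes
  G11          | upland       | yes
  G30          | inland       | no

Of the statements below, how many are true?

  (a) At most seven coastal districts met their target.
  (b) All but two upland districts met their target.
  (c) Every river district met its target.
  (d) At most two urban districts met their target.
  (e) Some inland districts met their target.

3

(a) coastal: |A| = 8, |A ∩ B| = 8; needs |A ∩ B| ≤ 7 — false.
(b) upland: |A| = 5, |A ∩ B| = 3; needs |A ∖ B| = 2 — true.
(c) river: |A| = 6, |A ∩ B| = 6; needs A ⊆ B, i.e. every element of A is in B (|A ∖ B| = 0) — true.
(d) urban: |A| = 7, |A ∩ B| = 3; needs |A ∩ B| ≤ 2 — false.
(e) inland: |A| = 8, |A ∩ B| = 1; needs A ∩ B ≠ ∅ (|A ∩ B| ≥ 1) — true.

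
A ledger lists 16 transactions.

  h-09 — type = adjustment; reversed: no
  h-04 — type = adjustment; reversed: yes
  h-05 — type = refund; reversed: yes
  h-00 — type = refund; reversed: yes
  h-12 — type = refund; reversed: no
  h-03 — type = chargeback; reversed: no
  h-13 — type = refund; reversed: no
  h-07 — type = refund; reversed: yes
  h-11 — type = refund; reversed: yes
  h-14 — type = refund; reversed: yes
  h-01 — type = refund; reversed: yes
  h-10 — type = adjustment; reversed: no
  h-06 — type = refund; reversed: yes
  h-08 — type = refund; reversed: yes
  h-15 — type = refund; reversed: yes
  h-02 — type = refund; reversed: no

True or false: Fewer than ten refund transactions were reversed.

Truth condition: |A ∩ B| < 10.
A (the restrictor) = {h-05, h-00, h-12, h-13, h-07, h-11, h-14, h-01, h-06, h-08, h-15, h-02}, |A| = 12.
A ∩ B = {h-05, h-00, h-07, h-11, h-14, h-01, h-06, h-08, h-15}, so |A ∩ B| = 9.
|A ∩ B| = 9, so the statement is true.

True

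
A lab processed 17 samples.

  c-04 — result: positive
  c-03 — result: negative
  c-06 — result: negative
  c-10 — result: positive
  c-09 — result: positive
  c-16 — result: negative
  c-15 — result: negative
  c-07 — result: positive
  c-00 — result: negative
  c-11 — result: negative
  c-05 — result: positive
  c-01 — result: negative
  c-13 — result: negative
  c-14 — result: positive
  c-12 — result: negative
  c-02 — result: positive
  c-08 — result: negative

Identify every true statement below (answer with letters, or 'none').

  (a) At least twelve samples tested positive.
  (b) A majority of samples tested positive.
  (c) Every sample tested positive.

none

|A| = 17, |A ∩ B| = 7, |A ∖ B| = 10.
(a) |A ∩ B| ≥ 12: fails.
(b) |A ∩ B| > |A ∖ B|: fails.
(c) A ⊆ B, i.e. every element of A is in B (|A ∖ B| = 0): fails.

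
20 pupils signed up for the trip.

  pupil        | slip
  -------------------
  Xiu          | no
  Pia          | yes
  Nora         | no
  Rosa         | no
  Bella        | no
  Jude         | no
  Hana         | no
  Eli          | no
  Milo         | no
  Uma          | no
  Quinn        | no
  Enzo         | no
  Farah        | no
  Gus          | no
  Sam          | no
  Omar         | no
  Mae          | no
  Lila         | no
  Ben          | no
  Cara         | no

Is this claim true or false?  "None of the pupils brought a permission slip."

'None of the pupils brought a permission slip' holds iff A ∩ B = ∅ (|A ∩ B| = 0).
|A| = 20, |A ∩ B| = 1, |A ∖ B| = 19.
So the statement is false.

False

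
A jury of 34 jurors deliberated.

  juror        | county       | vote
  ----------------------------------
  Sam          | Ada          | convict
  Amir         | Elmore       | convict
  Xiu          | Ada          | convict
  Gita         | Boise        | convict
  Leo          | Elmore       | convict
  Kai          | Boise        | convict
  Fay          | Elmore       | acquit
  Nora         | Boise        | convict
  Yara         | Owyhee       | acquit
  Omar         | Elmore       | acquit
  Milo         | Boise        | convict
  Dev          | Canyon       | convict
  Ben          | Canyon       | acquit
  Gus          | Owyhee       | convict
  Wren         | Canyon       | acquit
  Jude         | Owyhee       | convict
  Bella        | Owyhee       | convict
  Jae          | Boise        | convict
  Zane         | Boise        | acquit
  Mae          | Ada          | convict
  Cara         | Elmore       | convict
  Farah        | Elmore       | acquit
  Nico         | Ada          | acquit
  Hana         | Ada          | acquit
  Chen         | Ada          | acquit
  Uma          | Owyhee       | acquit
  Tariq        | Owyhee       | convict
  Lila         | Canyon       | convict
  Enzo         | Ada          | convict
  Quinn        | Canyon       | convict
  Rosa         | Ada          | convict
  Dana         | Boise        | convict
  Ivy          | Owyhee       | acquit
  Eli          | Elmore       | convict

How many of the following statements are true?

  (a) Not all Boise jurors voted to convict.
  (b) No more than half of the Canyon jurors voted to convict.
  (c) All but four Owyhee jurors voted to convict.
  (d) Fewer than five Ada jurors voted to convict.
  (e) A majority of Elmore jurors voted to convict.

(a) Boise: |A| = 7, |A ∩ B| = 6; needs A ⊄ B (|A ∖ B| ≥ 1) — true.
(b) Canyon: |A| = 5, |A ∩ B| = 3; needs |A ∩ B| ≤ |A ∖ B| — false.
(c) Owyhee: |A| = 7, |A ∩ B| = 4; needs |A ∖ B| = 4 — false.
(d) Ada: |A| = 8, |A ∩ B| = 5; needs |A ∩ B| < 5 — false.
(e) Elmore: |A| = 7, |A ∩ B| = 4; needs |A ∩ B| > |A ∖ B| — true.

2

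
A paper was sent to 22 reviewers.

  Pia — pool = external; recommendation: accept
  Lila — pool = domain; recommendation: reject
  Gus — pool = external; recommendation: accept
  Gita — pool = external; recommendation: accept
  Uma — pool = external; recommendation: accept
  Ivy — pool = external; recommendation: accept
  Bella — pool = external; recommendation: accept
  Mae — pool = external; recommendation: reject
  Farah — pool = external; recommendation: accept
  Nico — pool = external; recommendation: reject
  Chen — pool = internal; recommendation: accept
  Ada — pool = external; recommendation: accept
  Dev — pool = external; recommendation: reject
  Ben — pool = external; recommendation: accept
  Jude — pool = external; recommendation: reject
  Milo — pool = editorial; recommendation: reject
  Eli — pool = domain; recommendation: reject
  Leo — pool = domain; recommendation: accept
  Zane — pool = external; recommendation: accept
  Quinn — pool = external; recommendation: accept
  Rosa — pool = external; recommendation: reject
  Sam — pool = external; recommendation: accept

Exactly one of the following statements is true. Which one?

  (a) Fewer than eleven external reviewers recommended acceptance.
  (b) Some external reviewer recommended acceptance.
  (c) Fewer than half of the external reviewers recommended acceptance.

|A| = 17, |A ∩ B| = 12, |A ∖ B| = 5.
(a) requires |A ∩ B| < 11: false.
(b) requires A ∩ B ≠ ∅ (|A ∩ B| ≥ 1): true.
(c) requires |A ∩ B| < |A ∖ B|: false.

(b)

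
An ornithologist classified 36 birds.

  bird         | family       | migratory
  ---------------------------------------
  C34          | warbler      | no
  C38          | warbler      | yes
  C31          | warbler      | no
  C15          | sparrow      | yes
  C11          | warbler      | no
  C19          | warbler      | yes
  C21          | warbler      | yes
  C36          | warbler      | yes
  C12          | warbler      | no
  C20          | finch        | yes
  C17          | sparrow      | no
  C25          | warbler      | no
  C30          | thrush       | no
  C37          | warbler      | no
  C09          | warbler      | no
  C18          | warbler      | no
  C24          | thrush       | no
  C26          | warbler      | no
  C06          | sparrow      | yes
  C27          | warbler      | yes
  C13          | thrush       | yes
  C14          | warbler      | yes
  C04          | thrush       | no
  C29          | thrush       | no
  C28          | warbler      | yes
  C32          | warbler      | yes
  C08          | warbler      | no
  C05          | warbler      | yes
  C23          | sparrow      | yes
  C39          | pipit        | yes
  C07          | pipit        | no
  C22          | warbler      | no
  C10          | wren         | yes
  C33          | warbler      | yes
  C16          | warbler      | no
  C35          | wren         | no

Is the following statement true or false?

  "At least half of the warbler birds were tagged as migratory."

False

'At least half of the warbler birds were tagged as migratory' holds iff |A ∩ B| ≥ |A ∖ B|.
|A| = 22, |A ∩ B| = 10, |A ∖ B| = 12.
10 < 12, so the statement is false.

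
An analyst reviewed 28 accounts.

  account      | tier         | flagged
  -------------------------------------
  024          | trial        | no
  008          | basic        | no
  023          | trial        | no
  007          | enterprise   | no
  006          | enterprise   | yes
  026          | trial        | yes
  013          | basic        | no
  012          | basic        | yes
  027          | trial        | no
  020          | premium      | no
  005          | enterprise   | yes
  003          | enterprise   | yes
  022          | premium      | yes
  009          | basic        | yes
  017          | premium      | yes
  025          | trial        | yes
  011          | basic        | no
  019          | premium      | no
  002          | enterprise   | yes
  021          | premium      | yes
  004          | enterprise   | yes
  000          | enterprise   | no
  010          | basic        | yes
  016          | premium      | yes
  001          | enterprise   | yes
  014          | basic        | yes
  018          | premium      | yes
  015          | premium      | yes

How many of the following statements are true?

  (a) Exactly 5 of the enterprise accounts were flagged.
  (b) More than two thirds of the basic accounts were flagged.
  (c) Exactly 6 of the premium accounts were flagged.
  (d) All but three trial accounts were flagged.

(a) enterprise: |A| = 8, |A ∩ B| = 6; needs |A ∩ B| = 5 — false.
(b) basic: |A| = 7, |A ∩ B| = 4; needs |A ∩ B| / |A| > 2/3 — false.
(c) premium: |A| = 8, |A ∩ B| = 6; needs |A ∩ B| = 6 — true.
(d) trial: |A| = 5, |A ∩ B| = 2; needs |A ∖ B| = 3 — true.

2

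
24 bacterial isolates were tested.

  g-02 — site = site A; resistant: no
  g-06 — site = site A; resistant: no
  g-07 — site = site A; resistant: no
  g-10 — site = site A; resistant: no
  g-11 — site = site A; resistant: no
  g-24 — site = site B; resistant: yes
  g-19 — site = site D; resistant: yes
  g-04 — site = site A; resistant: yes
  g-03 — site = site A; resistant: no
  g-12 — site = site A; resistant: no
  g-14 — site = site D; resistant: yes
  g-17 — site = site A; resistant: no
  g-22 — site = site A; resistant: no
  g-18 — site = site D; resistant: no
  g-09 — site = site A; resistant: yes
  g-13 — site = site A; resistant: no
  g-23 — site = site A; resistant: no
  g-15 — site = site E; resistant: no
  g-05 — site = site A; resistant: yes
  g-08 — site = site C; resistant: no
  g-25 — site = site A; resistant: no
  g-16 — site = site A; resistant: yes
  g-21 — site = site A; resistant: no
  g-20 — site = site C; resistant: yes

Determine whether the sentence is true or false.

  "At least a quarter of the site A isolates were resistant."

'At least a quarter of the site A isolates were resistant' holds iff |A ∩ B| / |A| ≥ 1/4.
|A| = 17, |A ∩ B| = 4, |A ∖ B| = 13.
|A ∩ B|/|A| = 4/17, so the statement is false.

False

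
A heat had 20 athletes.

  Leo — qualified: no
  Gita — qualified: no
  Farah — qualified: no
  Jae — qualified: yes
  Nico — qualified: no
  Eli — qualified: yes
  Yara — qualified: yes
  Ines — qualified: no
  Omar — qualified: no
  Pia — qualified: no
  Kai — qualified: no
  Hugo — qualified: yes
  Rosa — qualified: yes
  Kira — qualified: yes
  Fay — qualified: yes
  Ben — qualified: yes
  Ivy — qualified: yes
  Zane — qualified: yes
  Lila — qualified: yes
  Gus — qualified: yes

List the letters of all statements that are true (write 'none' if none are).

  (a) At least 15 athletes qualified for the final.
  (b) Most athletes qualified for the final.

(b)

|A| = 20, |A ∩ B| = 12, |A ∖ B| = 8.
(a) |A ∩ B| ≥ 15: fails.
(b) |A ∩ B| > |A ∖ B|: holds.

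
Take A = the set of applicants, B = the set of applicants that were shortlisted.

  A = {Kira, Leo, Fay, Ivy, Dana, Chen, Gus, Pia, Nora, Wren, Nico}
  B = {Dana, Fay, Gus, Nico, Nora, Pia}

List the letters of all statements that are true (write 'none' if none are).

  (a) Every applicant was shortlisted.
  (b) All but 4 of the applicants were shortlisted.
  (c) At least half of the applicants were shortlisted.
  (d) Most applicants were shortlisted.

(c), (d)

|A| = 11, |A ∩ B| = 6, |A ∖ B| = 5.
(a) A ⊆ B, i.e. every element of A is in B (|A ∖ B| = 0): fails.
(b) |A ∖ B| = 4: fails.
(c) |A ∩ B| ≥ |A ∖ B|: holds.
(d) |A ∩ B| > |A ∖ B|: holds.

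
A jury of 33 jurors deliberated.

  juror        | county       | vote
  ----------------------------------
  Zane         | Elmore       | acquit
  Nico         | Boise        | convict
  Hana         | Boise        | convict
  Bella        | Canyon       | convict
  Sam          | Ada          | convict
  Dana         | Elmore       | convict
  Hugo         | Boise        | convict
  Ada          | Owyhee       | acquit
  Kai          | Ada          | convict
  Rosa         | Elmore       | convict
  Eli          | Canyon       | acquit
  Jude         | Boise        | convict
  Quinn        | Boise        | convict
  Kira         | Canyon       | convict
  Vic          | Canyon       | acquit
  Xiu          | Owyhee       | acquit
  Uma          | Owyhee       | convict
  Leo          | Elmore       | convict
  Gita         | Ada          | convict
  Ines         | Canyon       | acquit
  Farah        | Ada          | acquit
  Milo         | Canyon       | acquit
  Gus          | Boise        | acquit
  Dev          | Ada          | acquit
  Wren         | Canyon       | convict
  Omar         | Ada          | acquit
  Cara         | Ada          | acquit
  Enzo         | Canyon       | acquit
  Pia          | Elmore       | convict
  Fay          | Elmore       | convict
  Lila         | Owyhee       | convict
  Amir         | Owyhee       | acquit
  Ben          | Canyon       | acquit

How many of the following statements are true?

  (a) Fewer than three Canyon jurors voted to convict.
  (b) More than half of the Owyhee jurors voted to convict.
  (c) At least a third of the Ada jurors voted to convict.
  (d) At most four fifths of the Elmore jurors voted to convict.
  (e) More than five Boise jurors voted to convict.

(a) Canyon: |A| = 9, |A ∩ B| = 3; needs |A ∩ B| < 3 — false.
(b) Owyhee: |A| = 5, |A ∩ B| = 2; needs |A ∩ B| > |A ∖ B| — false.
(c) Ada: |A| = 7, |A ∩ B| = 3; needs |A ∩ B| / |A| ≥ 1/3 — true.
(d) Elmore: |A| = 6, |A ∩ B| = 5; needs |A ∩ B| / |A| ≤ 4/5 — false.
(e) Boise: |A| = 6, |A ∩ B| = 5; needs |A ∩ B| > 5 — false.

1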